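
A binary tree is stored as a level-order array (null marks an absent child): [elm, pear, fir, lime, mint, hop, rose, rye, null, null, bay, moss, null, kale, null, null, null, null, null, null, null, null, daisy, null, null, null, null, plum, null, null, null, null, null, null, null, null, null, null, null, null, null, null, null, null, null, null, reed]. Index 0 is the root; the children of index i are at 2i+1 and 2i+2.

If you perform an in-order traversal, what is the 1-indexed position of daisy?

In-order visits the left subtree, then the node, then the right subtree.
At elm: go left to pear.
  At pear: go left to lime.
    At lime: go left to rye.
      rye is a leaf — visit rye.
    Visit lime.
    At lime: no right child.
  Visit pear.
  At pear: go right to mint.
    At mint: no left child.
    Visit mint.
    At mint: go right to bay.
      At bay: no left child.
      Visit bay.
      At bay: go right to daisy.
        At daisy: no left child.
        Visit daisy.
        At daisy: go right to reed.
          reed is a leaf — visit reed.
Visit elm.
At elm: go right to fir.
  At fir: go left to hop.
    At hop: go left to moss.
      moss is a leaf — visit moss.
    Visit hop.
    At hop: no right child.
  Visit fir.
  At fir: go right to rose.
    At rose: go left to kale.
      At kale: go left to plum.
        plum is a leaf — visit plum.
      Visit kale.
      At kale: no right child.
    Visit rose.
    At rose: no right child.
Full in-order sequence: rye, lime, pear, mint, bay, daisy, reed, elm, moss, hop, fir, plum, kale, rose.

6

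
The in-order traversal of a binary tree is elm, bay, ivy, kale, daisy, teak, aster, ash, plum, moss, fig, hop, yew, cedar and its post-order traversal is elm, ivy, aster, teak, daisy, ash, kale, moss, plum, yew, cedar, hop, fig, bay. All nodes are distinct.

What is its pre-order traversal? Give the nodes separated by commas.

The last element of post-order is the root; it splits in-order into left and right subtrees.
Root bay: left subtree has 1 node {elm}, right has 12 {ivy, kale, daisy, teak, aster, ash, plum, moss, fig, hop, yew, cedar}.
  Root fig: left subtree has 8 nodes {ivy, kale, daisy, teak, aster, ash, plum, moss}, right has 3 {hop, yew, cedar}.
    Root plum: left subtree has 6 nodes {ivy, kale, daisy, teak, aster, ash}, right has 1 {moss}.
      Root kale: left subtree has 1 node {ivy}, right has 4 {daisy, teak, aster, ash}.
        Root ash: left subtree has 3 nodes {daisy, teak, aster}, right has 0 { }.
          Root daisy: left subtree has 0 nodes { }, right has 2 {teak, aster}.
            Root teak: left subtree has 0 nodes { }, right has 1 {aster}.
    Root hop: left subtree has 0 nodes { }, right has 2 {yew, cedar}.
      Root cedar: left subtree has 1 node {yew}, right has 0 { }.

bay, elm, fig, plum, kale, ivy, ash, daisy, teak, aster, moss, hop, cedar, yew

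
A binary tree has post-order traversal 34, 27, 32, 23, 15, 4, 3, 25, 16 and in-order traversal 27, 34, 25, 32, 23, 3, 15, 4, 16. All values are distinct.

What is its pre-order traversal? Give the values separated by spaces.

16 25 27 34 3 23 32 4 15

The last element of post-order is the root; it splits in-order into left and right subtrees.
Root 16: left subtree has 8 nodes {27, 34, 25, 32, 23, 3, 15, 4}, right has 0 { }.
  Root 25: left subtree has 2 nodes {27, 34}, right has 5 {32, 23, 3, 15, 4}.
    Root 27: left subtree has 0 nodes { }, right has 1 {34}.
    Root 3: left subtree has 2 nodes {32, 23}, right has 2 {15, 4}.
      Root 23: left subtree has 1 node {32}, right has 0 { }.
      Root 4: left subtree has 1 node {15}, right has 0 { }.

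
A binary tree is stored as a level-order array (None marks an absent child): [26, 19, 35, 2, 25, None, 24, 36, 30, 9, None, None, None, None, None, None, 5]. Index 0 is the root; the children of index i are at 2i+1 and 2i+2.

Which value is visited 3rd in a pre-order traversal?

Pre-order visits the node, then its left subtree, then its right subtree.
Visit 26.
At 26: go left to 19.
  Visit 19.
  At 19: go left to 2.
    Visit 2.
    At 2: go left to 36.
      Visit 36.
      At 36: no left child.
      At 36: go right to 5.
        5 is a leaf — visit 5.
    At 2: go right to 30.
      30 is a leaf — visit 30.
  At 19: go right to 25.
    Visit 25.
    At 25: go left to 9.
      9 is a leaf — visit 9.
    At 25: no right child.
At 26: go right to 35.
  Visit 35.
  At 35: no left child.
  At 35: go right to 24.
    24 is a leaf — visit 24.
Full pre-order sequence: 26, 19, 2, 36, 5, 30, 25, 9, 35, 24.

2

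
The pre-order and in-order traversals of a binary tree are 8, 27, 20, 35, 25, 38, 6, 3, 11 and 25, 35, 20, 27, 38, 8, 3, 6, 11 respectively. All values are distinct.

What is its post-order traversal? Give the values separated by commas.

25, 35, 20, 38, 27, 3, 11, 6, 8

The first element of pre-order is the root; it splits in-order into left and right subtrees.
Root 8: left subtree has 5 nodes {25, 35, 20, 27, 38}, right has 3 {3, 6, 11}.
  Root 27: left subtree has 3 nodes {25, 35, 20}, right has 1 {38}.
    Root 20: left subtree has 2 nodes {25, 35}, right has 0 { }.
      Root 35: left subtree has 1 node {25}, right has 0 { }.
  Root 6: left subtree has 1 node {3}, right has 1 {11}.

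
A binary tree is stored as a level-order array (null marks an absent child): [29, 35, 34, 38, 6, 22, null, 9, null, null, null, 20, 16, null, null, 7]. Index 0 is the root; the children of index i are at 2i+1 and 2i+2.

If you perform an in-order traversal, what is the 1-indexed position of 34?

10

In-order visits the left subtree, then the node, then the right subtree.
At 29: go left to 35.
  At 35: go left to 38.
    At 38: go left to 9.
      At 9: go left to 7.
        7 is a leaf — visit 7.
      Visit 9.
      At 9: no right child.
    Visit 38.
    At 38: no right child.
  Visit 35.
  At 35: go right to 6.
    6 is a leaf — visit 6.
Visit 29.
At 29: go right to 34.
  At 34: go left to 22.
    At 22: go left to 20.
      20 is a leaf — visit 20.
    Visit 22.
    At 22: go right to 16.
      16 is a leaf — visit 16.
  Visit 34.
  At 34: no right child.
Full in-order sequence: 7, 9, 38, 35, 6, 29, 20, 22, 16, 34.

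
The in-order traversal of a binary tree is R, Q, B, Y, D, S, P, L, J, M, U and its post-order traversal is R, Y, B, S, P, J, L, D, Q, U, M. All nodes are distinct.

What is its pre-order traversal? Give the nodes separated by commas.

The last element of post-order is the root; it splits in-order into left and right subtrees.
Root M: left subtree has 9 nodes {R, Q, B, Y, D, S, P, L, J}, right has 1 {U}.
  Root Q: left subtree has 1 node {R}, right has 7 {B, Y, D, S, P, L, J}.
    Root D: left subtree has 2 nodes {B, Y}, right has 4 {S, P, L, J}.
      Root B: left subtree has 0 nodes { }, right has 1 {Y}.
      Root L: left subtree has 2 nodes {S, P}, right has 1 {J}.
        Root P: left subtree has 1 node {S}, right has 0 { }.

M, Q, R, D, B, Y, L, P, S, J, U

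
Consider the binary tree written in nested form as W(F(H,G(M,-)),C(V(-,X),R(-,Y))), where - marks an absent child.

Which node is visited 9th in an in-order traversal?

R

In-order visits the left subtree, then the node, then the right subtree.
At W: go left to F.
  At F: go left to H.
    H is a leaf — visit H.
  Visit F.
  At F: go right to G.
    At G: go left to M.
      M is a leaf — visit M.
    Visit G.
    At G: no right child.
Visit W.
At W: go right to C.
  At C: go left to V.
    At V: no left child.
    Visit V.
    At V: go right to X.
      X is a leaf — visit X.
  Visit C.
  At C: go right to R.
    At R: no left child.
    Visit R.
    At R: go right to Y.
      Y is a leaf — visit Y.
Full in-order sequence: H, F, M, G, W, V, X, C, R, Y.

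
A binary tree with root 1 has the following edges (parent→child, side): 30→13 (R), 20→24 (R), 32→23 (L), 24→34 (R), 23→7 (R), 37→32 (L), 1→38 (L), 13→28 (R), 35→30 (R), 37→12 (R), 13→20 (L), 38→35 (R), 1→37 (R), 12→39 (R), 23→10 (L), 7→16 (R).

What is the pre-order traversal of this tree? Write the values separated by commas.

Pre-order visits the node, then its left subtree, then its right subtree.
Visit 1.
At 1: go left to 38.
  Visit 38.
  At 38: no left child.
  At 38: go right to 35.
    Visit 35.
    At 35: no left child.
    At 35: go right to 30.
      Visit 30.
      At 30: no left child.
      At 30: go right to 13.
        Visit 13.
        At 13: go left to 20.
          Visit 20.
          At 20: no left child.
          At 20: go right to 24.
            Visit 24.
            At 24: no left child.
            At 24: go right to 34.
              34 is a leaf — visit 34.
        At 13: go right to 28.
          28 is a leaf — visit 28.
At 1: go right to 37.
  Visit 37.
  At 37: go left to 32.
    Visit 32.
    At 32: go left to 23.
      Visit 23.
      At 23: go left to 10.
        10 is a leaf — visit 10.
      At 23: go right to 7.
        Visit 7.
        At 7: no left child.
        At 7: go right to 16.
          16 is a leaf — visit 16.
    At 32: no right child.
  At 37: go right to 12.
    Visit 12.
    At 12: no left child.
    At 12: go right to 39.
      39 is a leaf — visit 39.

1, 38, 35, 30, 13, 20, 24, 34, 28, 37, 32, 23, 10, 7, 16, 12, 39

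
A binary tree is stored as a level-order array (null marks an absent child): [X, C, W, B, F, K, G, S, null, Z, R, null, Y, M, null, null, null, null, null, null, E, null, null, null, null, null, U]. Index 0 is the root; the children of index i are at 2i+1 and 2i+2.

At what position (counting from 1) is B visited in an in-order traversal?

In-order visits the left subtree, then the node, then the right subtree.
At X: go left to C.
  At C: go left to B.
    At B: go left to S.
      S is a leaf — visit S.
    Visit B.
    At B: no right child.
  Visit C.
  At C: go right to F.
    At F: go left to Z.
      At Z: no left child.
      Visit Z.
      At Z: go right to E.
        E is a leaf — visit E.
    Visit F.
    At F: go right to R.
      R is a leaf — visit R.
Visit X.
At X: go right to W.
  At W: go left to K.
    At K: no left child.
    Visit K.
    At K: go right to Y.
      At Y: no left child.
      Visit Y.
      At Y: go right to U.
        U is a leaf — visit U.
  Visit W.
  At W: go right to G.
    At G: go left to M.
      M is a leaf — visit M.
    Visit G.
    At G: no right child.
Full in-order sequence: S, B, C, Z, E, F, R, X, K, Y, U, W, M, G.

2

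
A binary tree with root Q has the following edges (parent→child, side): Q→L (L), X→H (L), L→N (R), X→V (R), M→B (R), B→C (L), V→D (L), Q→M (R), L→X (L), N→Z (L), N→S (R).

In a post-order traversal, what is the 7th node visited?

Post-order visits the left subtree, then the right subtree, then the node.
At Q: go left to L.
  At L: go left to X.
    At X: go left to H.
      H is a leaf — visit H.
    At X: go right to V.
      At V: go left to D.
        D is a leaf — visit D.
      At V: no right child.
      Visit V.
    Visit X.
  At L: go right to N.
    At N: go left to Z.
      Z is a leaf — visit Z.
    At N: go right to S.
      S is a leaf — visit S.
    Visit N.
  Visit L.
At Q: go right to M.
  At M: no left child.
  At M: go right to B.
    At B: go left to C.
      C is a leaf — visit C.
    At B: no right child.
    Visit B.
  Visit M.
Visit Q.
Full post-order sequence: H, D, V, X, Z, S, N, L, C, B, M, Q.

N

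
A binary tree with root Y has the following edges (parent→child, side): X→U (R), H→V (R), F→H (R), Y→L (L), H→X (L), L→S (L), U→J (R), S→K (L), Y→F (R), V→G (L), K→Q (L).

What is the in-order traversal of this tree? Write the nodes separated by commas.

In-order visits the left subtree, then the node, then the right subtree.
At Y: go left to L.
  At L: go left to S.
    At S: go left to K.
      At K: go left to Q.
        Q is a leaf — visit Q.
      Visit K.
      At K: no right child.
    Visit S.
    At S: no right child.
  Visit L.
  At L: no right child.
Visit Y.
At Y: go right to F.
  At F: no left child.
  Visit F.
  At F: go right to H.
    At H: go left to X.
      At X: no left child.
      Visit X.
      At X: go right to U.
        At U: no left child.
        Visit U.
        At U: go right to J.
          J is a leaf — visit J.
    Visit H.
    At H: go right to V.
      At V: go left to G.
        G is a leaf — visit G.
      Visit V.
      At V: no right child.

Q, K, S, L, Y, F, X, U, J, H, G, V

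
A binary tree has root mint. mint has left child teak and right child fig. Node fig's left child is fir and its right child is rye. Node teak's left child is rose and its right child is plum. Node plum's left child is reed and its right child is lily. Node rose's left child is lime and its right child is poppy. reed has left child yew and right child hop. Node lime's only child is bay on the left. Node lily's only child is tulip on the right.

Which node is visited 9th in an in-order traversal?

plum

In-order visits the left subtree, then the node, then the right subtree.
At mint: go left to teak.
  At teak: go left to rose.
    At rose: go left to lime.
      At lime: go left to bay.
        bay is a leaf — visit bay.
      Visit lime.
      At lime: no right child.
    Visit rose.
    At rose: go right to poppy.
      poppy is a leaf — visit poppy.
  Visit teak.
  At teak: go right to plum.
    At plum: go left to reed.
      At reed: go left to yew.
        yew is a leaf — visit yew.
      Visit reed.
      At reed: go right to hop.
        hop is a leaf — visit hop.
    Visit plum.
    At plum: go right to lily.
      At lily: no left child.
      Visit lily.
      At lily: go right to tulip.
        tulip is a leaf — visit tulip.
Visit mint.
At mint: go right to fig.
  At fig: go left to fir.
    fir is a leaf — visit fir.
  Visit fig.
  At fig: go right to rye.
    rye is a leaf — visit rye.
Full in-order sequence: bay, lime, rose, poppy, teak, yew, reed, hop, plum, lily, tulip, mint, fir, fig, rye.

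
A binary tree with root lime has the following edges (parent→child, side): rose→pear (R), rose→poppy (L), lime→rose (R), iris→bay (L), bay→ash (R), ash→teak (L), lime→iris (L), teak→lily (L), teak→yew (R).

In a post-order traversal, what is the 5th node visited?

Post-order visits the left subtree, then the right subtree, then the node.
At lime: go left to iris.
  At iris: go left to bay.
    At bay: no left child.
    At bay: go right to ash.
      At ash: go left to teak.
        At teak: go left to lily.
          lily is a leaf — visit lily.
        At teak: go right to yew.
          yew is a leaf — visit yew.
        Visit teak.
      At ash: no right child.
      Visit ash.
    Visit bay.
  At iris: no right child.
  Visit iris.
At lime: go right to rose.
  At rose: go left to poppy.
    poppy is a leaf — visit poppy.
  At rose: go right to pear.
    pear is a leaf — visit pear.
  Visit rose.
Visit lime.
Full post-order sequence: lily, yew, teak, ash, bay, iris, poppy, pear, rose, lime.

bay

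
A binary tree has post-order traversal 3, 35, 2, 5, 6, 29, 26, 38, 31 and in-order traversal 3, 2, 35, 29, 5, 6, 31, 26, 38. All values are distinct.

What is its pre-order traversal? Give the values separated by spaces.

31 29 2 3 35 6 5 38 26

The last element of post-order is the root; it splits in-order into left and right subtrees.
Root 31: left subtree has 6 nodes {3, 2, 35, 29, 5, 6}, right has 2 {26, 38}.
  Root 29: left subtree has 3 nodes {3, 2, 35}, right has 2 {5, 6}.
    Root 2: left subtree has 1 node {3}, right has 1 {35}.
    Root 6: left subtree has 1 node {5}, right has 0 { }.
  Root 38: left subtree has 1 node {26}, right has 0 { }.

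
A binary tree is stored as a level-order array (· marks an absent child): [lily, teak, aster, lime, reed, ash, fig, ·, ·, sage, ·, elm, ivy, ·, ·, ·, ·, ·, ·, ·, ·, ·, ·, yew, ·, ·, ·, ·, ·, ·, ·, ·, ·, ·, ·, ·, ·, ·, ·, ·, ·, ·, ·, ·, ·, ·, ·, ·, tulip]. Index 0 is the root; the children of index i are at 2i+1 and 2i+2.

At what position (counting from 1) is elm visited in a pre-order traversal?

8

Pre-order visits the node, then its left subtree, then its right subtree.
Visit lily.
At lily: go left to teak.
  Visit teak.
  At teak: go left to lime.
    lime is a leaf — visit lime.
  At teak: go right to reed.
    Visit reed.
    At reed: go left to sage.
      sage is a leaf — visit sage.
    At reed: no right child.
At lily: go right to aster.
  Visit aster.
  At aster: go left to ash.
    Visit ash.
    At ash: go left to elm.
      Visit elm.
      At elm: go left to yew.
        Visit yew.
        At yew: no left child.
        At yew: go right to tulip.
          tulip is a leaf — visit tulip.
      At elm: no right child.
    At ash: go right to ivy.
      ivy is a leaf — visit ivy.
  At aster: go right to fig.
    fig is a leaf — visit fig.
Full pre-order sequence: lily, teak, lime, reed, sage, aster, ash, elm, yew, tulip, ivy, fig.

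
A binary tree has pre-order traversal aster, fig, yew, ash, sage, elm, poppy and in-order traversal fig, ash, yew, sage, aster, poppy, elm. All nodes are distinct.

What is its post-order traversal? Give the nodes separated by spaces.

ash sage yew fig poppy elm aster

The first element of pre-order is the root; it splits in-order into left and right subtrees.
Root aster: left subtree has 4 nodes {fig, ash, yew, sage}, right has 2 {poppy, elm}.
  Root fig: left subtree has 0 nodes { }, right has 3 {ash, yew, sage}.
    Root yew: left subtree has 1 node {ash}, right has 1 {sage}.
  Root elm: left subtree has 1 node {poppy}, right has 0 { }.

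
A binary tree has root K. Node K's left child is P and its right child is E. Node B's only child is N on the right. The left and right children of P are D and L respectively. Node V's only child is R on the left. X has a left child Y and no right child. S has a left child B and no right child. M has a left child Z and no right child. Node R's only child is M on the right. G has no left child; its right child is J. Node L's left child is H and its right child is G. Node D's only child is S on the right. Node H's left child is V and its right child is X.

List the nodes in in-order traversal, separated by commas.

D, B, N, S, P, R, Z, M, V, H, Y, X, L, G, J, K, E

In-order visits the left subtree, then the node, then the right subtree.
At K: go left to P.
  At P: go left to D.
    At D: no left child.
    Visit D.
    At D: go right to S.
      At S: go left to B.
        At B: no left child.
        Visit B.
        At B: go right to N.
          N is a leaf — visit N.
      Visit S.
      At S: no right child.
  Visit P.
  At P: go right to L.
    At L: go left to H.
      At H: go left to V.
        At V: go left to R.
          At R: no left child.
          Visit R.
          At R: go right to M.
            At M: go left to Z.
              Z is a leaf — visit Z.
            Visit M.
            At M: no right child.
        Visit V.
        At V: no right child.
      Visit H.
      At H: go right to X.
        At X: go left to Y.
          Y is a leaf — visit Y.
        Visit X.
        At X: no right child.
    Visit L.
    At L: go right to G.
      At G: no left child.
      Visit G.
      At G: go right to J.
        J is a leaf — visit J.
Visit K.
At K: go right to E.
  E is a leaf — visit E.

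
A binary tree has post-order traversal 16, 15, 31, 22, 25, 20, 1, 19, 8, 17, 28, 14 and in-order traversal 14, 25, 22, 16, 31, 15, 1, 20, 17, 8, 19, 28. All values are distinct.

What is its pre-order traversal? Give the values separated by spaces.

The last element of post-order is the root; it splits in-order into left and right subtrees.
Root 14: left subtree has 0 nodes { }, right has 11 {25, 22, 16, 31, 15, 1, 20, 17, 8, 19, 28}.
  Root 28: left subtree has 10 nodes {25, 22, 16, 31, 15, 1, 20, 17, 8, 19}, right has 0 { }.
    Root 17: left subtree has 7 nodes {25, 22, 16, 31, 15, 1, 20}, right has 2 {8, 19}.
      Root 1: left subtree has 5 nodes {25, 22, 16, 31, 15}, right has 1 {20}.
        Root 25: left subtree has 0 nodes { }, right has 4 {22, 16, 31, 15}.
          Root 22: left subtree has 0 nodes { }, right has 3 {16, 31, 15}.
            Root 31: left subtree has 1 node {16}, right has 1 {15}.
      Root 8: left subtree has 0 nodes { }, right has 1 {19}.

14 28 17 1 25 22 31 16 15 20 8 19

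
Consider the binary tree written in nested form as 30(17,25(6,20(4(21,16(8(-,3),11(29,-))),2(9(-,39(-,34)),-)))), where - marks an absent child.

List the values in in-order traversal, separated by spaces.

In-order visits the left subtree, then the node, then the right subtree.
At 30: go left to 17.
  17 is a leaf — visit 17.
Visit 30.
At 30: go right to 25.
  At 25: go left to 6.
    6 is a leaf — visit 6.
  Visit 25.
  At 25: go right to 20.
    At 20: go left to 4.
      At 4: go left to 21.
        21 is a leaf — visit 21.
      Visit 4.
      At 4: go right to 16.
        At 16: go left to 8.
          At 8: no left child.
          Visit 8.
          At 8: go right to 3.
            3 is a leaf — visit 3.
        Visit 16.
        At 16: go right to 11.
          At 11: go left to 29.
            29 is a leaf — visit 29.
          Visit 11.
          At 11: no right child.
    Visit 20.
    At 20: go right to 2.
      At 2: go left to 9.
        At 9: no left child.
        Visit 9.
        At 9: go right to 39.
          At 39: no left child.
          Visit 39.
          At 39: go right to 34.
            34 is a leaf — visit 34.
      Visit 2.
      At 2: no right child.

17 30 6 25 21 4 8 3 16 29 11 20 9 39 34 2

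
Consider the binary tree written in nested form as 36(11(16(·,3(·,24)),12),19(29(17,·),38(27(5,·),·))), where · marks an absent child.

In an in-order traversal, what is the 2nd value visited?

In-order visits the left subtree, then the node, then the right subtree.
At 36: go left to 11.
  At 11: go left to 16.
    At 16: no left child.
    Visit 16.
    At 16: go right to 3.
      At 3: no left child.
      Visit 3.
      At 3: go right to 24.
        24 is a leaf — visit 24.
  Visit 11.
  At 11: go right to 12.
    12 is a leaf — visit 12.
Visit 36.
At 36: go right to 19.
  At 19: go left to 29.
    At 29: go left to 17.
      17 is a leaf — visit 17.
    Visit 29.
    At 29: no right child.
  Visit 19.
  At 19: go right to 38.
    At 38: go left to 27.
      At 27: go left to 5.
        5 is a leaf — visit 5.
      Visit 27.
      At 27: no right child.
    Visit 38.
    At 38: no right child.
Full in-order sequence: 16, 3, 24, 11, 12, 36, 17, 29, 19, 5, 27, 38.

3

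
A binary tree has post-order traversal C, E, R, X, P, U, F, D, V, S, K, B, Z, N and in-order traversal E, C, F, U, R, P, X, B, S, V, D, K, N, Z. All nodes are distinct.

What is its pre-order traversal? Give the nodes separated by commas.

N, B, F, E, C, U, P, R, X, K, S, V, D, Z

The last element of post-order is the root; it splits in-order into left and right subtrees.
Root N: left subtree has 12 nodes {E, C, F, U, R, P, X, B, S, V, D, K}, right has 1 {Z}.
  Root B: left subtree has 7 nodes {E, C, F, U, R, P, X}, right has 4 {S, V, D, K}.
    Root F: left subtree has 2 nodes {E, C}, right has 4 {U, R, P, X}.
      Root E: left subtree has 0 nodes { }, right has 1 {C}.
      Root U: left subtree has 0 nodes { }, right has 3 {R, P, X}.
        Root P: left subtree has 1 node {R}, right has 1 {X}.
    Root K: left subtree has 3 nodes {S, V, D}, right has 0 { }.
      Root S: left subtree has 0 nodes { }, right has 2 {V, D}.
        Root V: left subtree has 0 nodes { }, right has 1 {D}.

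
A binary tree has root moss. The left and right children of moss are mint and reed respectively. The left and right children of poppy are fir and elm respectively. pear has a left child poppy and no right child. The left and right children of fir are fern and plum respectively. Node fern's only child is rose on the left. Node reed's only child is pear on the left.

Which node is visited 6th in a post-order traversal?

Post-order visits the left subtree, then the right subtree, then the node.
At moss: go left to mint.
  mint is a leaf — visit mint.
At moss: go right to reed.
  At reed: go left to pear.
    At pear: go left to poppy.
      At poppy: go left to fir.
        At fir: go left to fern.
          At fern: go left to rose.
            rose is a leaf — visit rose.
          At fern: no right child.
          Visit fern.
        At fir: go right to plum.
          plum is a leaf — visit plum.
        Visit fir.
      At poppy: go right to elm.
        elm is a leaf — visit elm.
      Visit poppy.
    At pear: no right child.
    Visit pear.
  At reed: no right child.
  Visit reed.
Visit moss.
Full post-order sequence: mint, rose, fern, plum, fir, elm, poppy, pear, reed, moss.

elm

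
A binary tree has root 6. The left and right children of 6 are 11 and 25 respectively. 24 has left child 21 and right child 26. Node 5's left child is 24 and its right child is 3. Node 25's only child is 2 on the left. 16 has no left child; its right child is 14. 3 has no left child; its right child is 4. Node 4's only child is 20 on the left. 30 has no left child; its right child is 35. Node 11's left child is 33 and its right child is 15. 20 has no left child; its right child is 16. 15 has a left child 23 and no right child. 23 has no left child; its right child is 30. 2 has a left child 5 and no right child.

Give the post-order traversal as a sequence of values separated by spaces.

33 35 30 23 15 11 21 26 24 14 16 20 4 3 5 2 25 6

Post-order visits the left subtree, then the right subtree, then the node.
At 6: go left to 11.
  At 11: go left to 33.
    33 is a leaf — visit 33.
  At 11: go right to 15.
    At 15: go left to 23.
      At 23: no left child.
      At 23: go right to 30.
        At 30: no left child.
        At 30: go right to 35.
          35 is a leaf — visit 35.
        Visit 30.
      Visit 23.
    At 15: no right child.
    Visit 15.
  Visit 11.
At 6: go right to 25.
  At 25: go left to 2.
    At 2: go left to 5.
      At 5: go left to 24.
        At 24: go left to 21.
          21 is a leaf — visit 21.
        At 24: go right to 26.
          26 is a leaf — visit 26.
        Visit 24.
      At 5: go right to 3.
        At 3: no left child.
        At 3: go right to 4.
          At 4: go left to 20.
            At 20: no left child.
            At 20: go right to 16.
              At 16: no left child.
              At 16: go right to 14.
                14 is a leaf — visit 14.
              Visit 16.
            Visit 20.
          At 4: no right child.
          Visit 4.
        Visit 3.
      Visit 5.
    At 2: no right child.
    Visit 2.
  At 25: no right child.
  Visit 25.
Visit 6.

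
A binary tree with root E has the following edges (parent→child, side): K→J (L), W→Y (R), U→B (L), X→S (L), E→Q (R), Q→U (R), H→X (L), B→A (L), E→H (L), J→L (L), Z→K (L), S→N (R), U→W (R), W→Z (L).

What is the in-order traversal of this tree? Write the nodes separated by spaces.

In-order visits the left subtree, then the node, then the right subtree.
At E: go left to H.
  At H: go left to X.
    At X: go left to S.
      At S: no left child.
      Visit S.
      At S: go right to N.
        N is a leaf — visit N.
    Visit X.
    At X: no right child.
  Visit H.
  At H: no right child.
Visit E.
At E: go right to Q.
  At Q: no left child.
  Visit Q.
  At Q: go right to U.
    At U: go left to B.
      At B: go left to A.
        A is a leaf — visit A.
      Visit B.
      At B: no right child.
    Visit U.
    At U: go right to W.
      At W: go left to Z.
        At Z: go left to K.
          At K: go left to J.
            At J: go left to L.
              L is a leaf — visit L.
            Visit J.
            At J: no right child.
          Visit K.
          At K: no right child.
        Visit Z.
        At Z: no right child.
      Visit W.
      At W: go right to Y.
        Y is a leaf — visit Y.

S N X H E Q A B U L J K Z W Y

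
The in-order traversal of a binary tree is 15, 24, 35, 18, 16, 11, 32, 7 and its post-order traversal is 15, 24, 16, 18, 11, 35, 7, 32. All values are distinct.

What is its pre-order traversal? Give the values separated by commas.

32, 35, 24, 15, 11, 18, 16, 7

The last element of post-order is the root; it splits in-order into left and right subtrees.
Root 32: left subtree has 6 nodes {15, 24, 35, 18, 16, 11}, right has 1 {7}.
  Root 35: left subtree has 2 nodes {15, 24}, right has 3 {18, 16, 11}.
    Root 24: left subtree has 1 node {15}, right has 0 { }.
    Root 11: left subtree has 2 nodes {18, 16}, right has 0 { }.
      Root 18: left subtree has 0 nodes { }, right has 1 {16}.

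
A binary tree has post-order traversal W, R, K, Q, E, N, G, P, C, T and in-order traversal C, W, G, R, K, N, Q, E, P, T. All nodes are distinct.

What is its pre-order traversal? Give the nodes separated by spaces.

The last element of post-order is the root; it splits in-order into left and right subtrees.
Root T: left subtree has 9 nodes {C, W, G, R, K, N, Q, E, P}, right has 0 { }.
  Root C: left subtree has 0 nodes { }, right has 8 {W, G, R, K, N, Q, E, P}.
    Root P: left subtree has 7 nodes {W, G, R, K, N, Q, E}, right has 0 { }.
      Root G: left subtree has 1 node {W}, right has 5 {R, K, N, Q, E}.
        Root N: left subtree has 2 nodes {R, K}, right has 2 {Q, E}.
          Root K: left subtree has 1 node {R}, right has 0 { }.
          Root E: left subtree has 1 node {Q}, right has 0 { }.

T C P G W N K R E Q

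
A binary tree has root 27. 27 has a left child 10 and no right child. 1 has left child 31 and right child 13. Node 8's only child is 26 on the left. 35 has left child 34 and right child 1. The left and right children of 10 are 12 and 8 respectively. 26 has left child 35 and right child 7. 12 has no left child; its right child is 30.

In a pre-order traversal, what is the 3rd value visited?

Pre-order visits the node, then its left subtree, then its right subtree.
Visit 27.
At 27: go left to 10.
  Visit 10.
  At 10: go left to 12.
    Visit 12.
    At 12: no left child.
    At 12: go right to 30.
      30 is a leaf — visit 30.
  At 10: go right to 8.
    Visit 8.
    At 8: go left to 26.
      Visit 26.
      At 26: go left to 35.
        Visit 35.
        At 35: go left to 34.
          34 is a leaf — visit 34.
        At 35: go right to 1.
          Visit 1.
          At 1: go left to 31.
            31 is a leaf — visit 31.
          At 1: go right to 13.
            13 is a leaf — visit 13.
      At 26: go right to 7.
        7 is a leaf — visit 7.
    At 8: no right child.
At 27: no right child.
Full pre-order sequence: 27, 10, 12, 30, 8, 26, 35, 34, 1, 31, 13, 7.

12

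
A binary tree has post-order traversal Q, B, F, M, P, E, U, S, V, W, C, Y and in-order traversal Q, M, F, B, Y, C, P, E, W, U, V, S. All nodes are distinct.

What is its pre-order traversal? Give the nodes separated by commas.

Y, M, Q, F, B, C, W, E, P, V, U, S

The last element of post-order is the root; it splits in-order into left and right subtrees.
Root Y: left subtree has 4 nodes {Q, M, F, B}, right has 7 {C, P, E, W, U, V, S}.
  Root M: left subtree has 1 node {Q}, right has 2 {F, B}.
    Root F: left subtree has 0 nodes { }, right has 1 {B}.
  Root C: left subtree has 0 nodes { }, right has 6 {P, E, W, U, V, S}.
    Root W: left subtree has 2 nodes {P, E}, right has 3 {U, V, S}.
      Root E: left subtree has 1 node {P}, right has 0 { }.
      Root V: left subtree has 1 node {U}, right has 1 {S}.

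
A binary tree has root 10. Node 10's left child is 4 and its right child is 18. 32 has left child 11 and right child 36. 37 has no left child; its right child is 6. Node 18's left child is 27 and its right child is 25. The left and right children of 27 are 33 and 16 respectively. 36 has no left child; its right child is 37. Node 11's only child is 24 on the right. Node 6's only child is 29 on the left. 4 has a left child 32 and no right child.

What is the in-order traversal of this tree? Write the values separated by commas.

11, 24, 32, 36, 37, 29, 6, 4, 10, 33, 27, 16, 18, 25

In-order visits the left subtree, then the node, then the right subtree.
At 10: go left to 4.
  At 4: go left to 32.
    At 32: go left to 11.
      At 11: no left child.
      Visit 11.
      At 11: go right to 24.
        24 is a leaf — visit 24.
    Visit 32.
    At 32: go right to 36.
      At 36: no left child.
      Visit 36.
      At 36: go right to 37.
        At 37: no left child.
        Visit 37.
        At 37: go right to 6.
          At 6: go left to 29.
            29 is a leaf — visit 29.
          Visit 6.
          At 6: no right child.
  Visit 4.
  At 4: no right child.
Visit 10.
At 10: go right to 18.
  At 18: go left to 27.
    At 27: go left to 33.
      33 is a leaf — visit 33.
    Visit 27.
    At 27: go right to 16.
      16 is a leaf — visit 16.
  Visit 18.
  At 18: go right to 25.
    25 is a leaf — visit 25.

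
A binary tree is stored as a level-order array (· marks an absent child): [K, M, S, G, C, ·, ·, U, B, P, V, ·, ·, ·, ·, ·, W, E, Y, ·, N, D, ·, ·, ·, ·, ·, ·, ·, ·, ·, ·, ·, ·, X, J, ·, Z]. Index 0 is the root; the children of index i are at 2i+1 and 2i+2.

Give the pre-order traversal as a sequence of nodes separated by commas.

K, M, G, U, W, X, B, E, J, Y, Z, C, P, N, V, D, S

Pre-order visits the node, then its left subtree, then its right subtree.
Visit K.
At K: go left to M.
  Visit M.
  At M: go left to G.
    Visit G.
    At G: go left to U.
      Visit U.
      At U: no left child.
      At U: go right to W.
        Visit W.
        At W: no left child.
        At W: go right to X.
          X is a leaf — visit X.
    At G: go right to B.
      Visit B.
      At B: go left to E.
        Visit E.
        At E: go left to J.
          J is a leaf — visit J.
        At E: no right child.
      At B: go right to Y.
        Visit Y.
        At Y: go left to Z.
          Z is a leaf — visit Z.
        At Y: no right child.
  At M: go right to C.
    Visit C.
    At C: go left to P.
      Visit P.
      At P: no left child.
      At P: go right to N.
        N is a leaf — visit N.
    At C: go right to V.
      Visit V.
      At V: go left to D.
        D is a leaf — visit D.
      At V: no right child.
At K: go right to S.
  S is a leaf — visit S.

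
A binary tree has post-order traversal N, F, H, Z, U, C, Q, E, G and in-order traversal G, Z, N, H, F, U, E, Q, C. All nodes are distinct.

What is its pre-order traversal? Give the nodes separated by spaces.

The last element of post-order is the root; it splits in-order into left and right subtrees.
Root G: left subtree has 0 nodes { }, right has 8 {Z, N, H, F, U, E, Q, C}.
  Root E: left subtree has 5 nodes {Z, N, H, F, U}, right has 2 {Q, C}.
    Root U: left subtree has 4 nodes {Z, N, H, F}, right has 0 { }.
      Root Z: left subtree has 0 nodes { }, right has 3 {N, H, F}.
        Root H: left subtree has 1 node {N}, right has 1 {F}.
    Root Q: left subtree has 0 nodes { }, right has 1 {C}.

G E U Z H N F Q C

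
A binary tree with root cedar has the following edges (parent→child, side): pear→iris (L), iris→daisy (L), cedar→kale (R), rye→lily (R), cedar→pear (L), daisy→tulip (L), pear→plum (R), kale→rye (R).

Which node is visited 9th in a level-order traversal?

Level-order visits nodes level by level from the root, left to right within each level.
Level 0: cedar
Level 1: pear, kale
Level 2: iris, plum, rye
Level 3: daisy, lily
Level 4: tulip
Full level-order sequence: cedar, pear, kale, iris, plum, rye, daisy, lily, tulip.

tulip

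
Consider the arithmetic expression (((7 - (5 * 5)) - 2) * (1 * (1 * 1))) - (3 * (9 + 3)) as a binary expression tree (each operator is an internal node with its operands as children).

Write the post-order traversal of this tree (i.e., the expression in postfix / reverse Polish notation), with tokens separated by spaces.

Post-order on an expression tree gives postfix notation: for each operator, emit left operand, right operand, then the operator.

7 5 5 * - 2 - 1 1 1 * * * 3 9 3 + * -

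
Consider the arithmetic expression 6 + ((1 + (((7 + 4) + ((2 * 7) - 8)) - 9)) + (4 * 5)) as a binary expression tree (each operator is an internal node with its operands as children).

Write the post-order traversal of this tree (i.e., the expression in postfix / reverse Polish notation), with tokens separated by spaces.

6 1 7 4 + 2 7 * 8 - + 9 - + 4 5 * + +

Post-order on an expression tree gives postfix notation: for each operator, emit left operand, right operand, then the operator.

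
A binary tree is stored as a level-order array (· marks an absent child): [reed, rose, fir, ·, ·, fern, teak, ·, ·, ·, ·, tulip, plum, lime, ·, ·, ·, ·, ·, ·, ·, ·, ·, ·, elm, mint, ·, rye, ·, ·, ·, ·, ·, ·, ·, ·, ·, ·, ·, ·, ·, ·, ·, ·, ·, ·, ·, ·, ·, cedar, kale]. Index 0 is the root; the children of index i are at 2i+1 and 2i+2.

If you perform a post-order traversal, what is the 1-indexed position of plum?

Post-order visits the left subtree, then the right subtree, then the node.
At reed: go left to rose.
  rose is a leaf — visit rose.
At reed: go right to fir.
  At fir: go left to fern.
    At fern: go left to tulip.
      At tulip: no left child.
      At tulip: go right to elm.
        At elm: go left to cedar.
          cedar is a leaf — visit cedar.
        At elm: go right to kale.
          kale is a leaf — visit kale.
        Visit elm.
      Visit tulip.
    At fern: go right to plum.
      At plum: go left to mint.
        mint is a leaf — visit mint.
      At plum: no right child.
      Visit plum.
    Visit fern.
  At fir: go right to teak.
    At teak: go left to lime.
      At lime: go left to rye.
        rye is a leaf — visit rye.
      At lime: no right child.
      Visit lime.
    At teak: no right child.
    Visit teak.
  Visit fir.
Visit reed.
Full post-order sequence: rose, cedar, kale, elm, tulip, mint, plum, fern, rye, lime, teak, fir, reed.

7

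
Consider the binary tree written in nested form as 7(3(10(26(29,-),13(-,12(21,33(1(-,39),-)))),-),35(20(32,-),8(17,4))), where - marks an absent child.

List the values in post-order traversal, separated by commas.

Post-order visits the left subtree, then the right subtree, then the node.
At 7: go left to 3.
  At 3: go left to 10.
    At 10: go left to 26.
      At 26: go left to 29.
        29 is a leaf — visit 29.
      At 26: no right child.
      Visit 26.
    At 10: go right to 13.
      At 13: no left child.
      At 13: go right to 12.
        At 12: go left to 21.
          21 is a leaf — visit 21.
        At 12: go right to 33.
          At 33: go left to 1.
            At 1: no left child.
            At 1: go right to 39.
              39 is a leaf — visit 39.
            Visit 1.
          At 33: no right child.
          Visit 33.
        Visit 12.
      Visit 13.
    Visit 10.
  At 3: no right child.
  Visit 3.
At 7: go right to 35.
  At 35: go left to 20.
    At 20: go left to 32.
      32 is a leaf — visit 32.
    At 20: no right child.
    Visit 20.
  At 35: go right to 8.
    At 8: go left to 17.
      17 is a leaf — visit 17.
    At 8: go right to 4.
      4 is a leaf — visit 4.
    Visit 8.
  Visit 35.
Visit 7.

29, 26, 21, 39, 1, 33, 12, 13, 10, 3, 32, 20, 17, 4, 8, 35, 7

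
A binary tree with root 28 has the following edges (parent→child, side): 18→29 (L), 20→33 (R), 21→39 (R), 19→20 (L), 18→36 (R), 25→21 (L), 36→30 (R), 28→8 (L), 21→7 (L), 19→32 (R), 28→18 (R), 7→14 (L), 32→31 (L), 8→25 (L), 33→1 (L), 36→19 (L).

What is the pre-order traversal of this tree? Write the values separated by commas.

28, 8, 25, 21, 7, 14, 39, 18, 29, 36, 19, 20, 33, 1, 32, 31, 30

Pre-order visits the node, then its left subtree, then its right subtree.
Visit 28.
At 28: go left to 8.
  Visit 8.
  At 8: go left to 25.
    Visit 25.
    At 25: go left to 21.
      Visit 21.
      At 21: go left to 7.
        Visit 7.
        At 7: go left to 14.
          14 is a leaf — visit 14.
        At 7: no right child.
      At 21: go right to 39.
        39 is a leaf — visit 39.
    At 25: no right child.
  At 8: no right child.
At 28: go right to 18.
  Visit 18.
  At 18: go left to 29.
    29 is a leaf — visit 29.
  At 18: go right to 36.
    Visit 36.
    At 36: go left to 19.
      Visit 19.
      At 19: go left to 20.
        Visit 20.
        At 20: no left child.
        At 20: go right to 33.
          Visit 33.
          At 33: go left to 1.
            1 is a leaf — visit 1.
          At 33: no right child.
      At 19: go right to 32.
        Visit 32.
        At 32: go left to 31.
          31 is a leaf — visit 31.
        At 32: no right child.
    At 36: go right to 30.
      30 is a leaf — visit 30.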